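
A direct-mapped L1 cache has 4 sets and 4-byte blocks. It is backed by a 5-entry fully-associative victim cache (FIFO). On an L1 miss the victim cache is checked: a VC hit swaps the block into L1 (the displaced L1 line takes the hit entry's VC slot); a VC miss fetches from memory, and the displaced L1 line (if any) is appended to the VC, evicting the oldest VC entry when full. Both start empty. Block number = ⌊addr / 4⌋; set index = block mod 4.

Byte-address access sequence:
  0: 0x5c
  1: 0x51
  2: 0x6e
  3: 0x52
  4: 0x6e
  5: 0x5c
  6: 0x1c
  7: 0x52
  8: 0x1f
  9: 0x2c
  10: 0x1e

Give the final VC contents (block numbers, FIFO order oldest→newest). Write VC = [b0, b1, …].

VC = [27, 23, 11]

#0 0x5c→b23/s3 MISS; vc=[]
#1 0x51→b20/s0 MISS; vc=[]
#2 0x6e→b27/s3 MISS; vc=[23]
#3 0x52→b20/s0 L1-HIT; vc=[23]
#4 0x6e→b27/s3 L1-HIT; vc=[23]
#5 0x5c→b23/s3 VC-HIT; vc=[27]
#6 0x1c→b7/s3 MISS; vc=[27,23]
#7 0x52→b20/s0 L1-HIT; vc=[27,23]
#8 0x1f→b7/s3 L1-HIT; vc=[27,23]
#9 0x2c→b11/s3 MISS; vc=[27,23,7]
#10 0x1e→b7/s3 VC-HIT; vc=[27,23,11]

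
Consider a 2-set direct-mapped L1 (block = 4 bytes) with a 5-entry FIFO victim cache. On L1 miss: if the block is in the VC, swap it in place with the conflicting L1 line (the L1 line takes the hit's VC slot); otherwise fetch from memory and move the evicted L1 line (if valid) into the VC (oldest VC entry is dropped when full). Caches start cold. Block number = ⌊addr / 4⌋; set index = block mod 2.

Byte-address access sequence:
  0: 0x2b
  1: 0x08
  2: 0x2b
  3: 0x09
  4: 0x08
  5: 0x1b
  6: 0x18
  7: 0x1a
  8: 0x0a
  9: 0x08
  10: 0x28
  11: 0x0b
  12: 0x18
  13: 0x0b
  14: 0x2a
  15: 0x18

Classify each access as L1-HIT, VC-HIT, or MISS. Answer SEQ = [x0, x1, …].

SEQ = [MISS, MISS, VC-HIT, VC-HIT, L1-HIT, MISS, L1-HIT, L1-HIT, VC-HIT, L1-HIT, VC-HIT, VC-HIT, VC-HIT, VC-HIT, VC-HIT, VC-HIT]

0: 0x2b (blk 10, set 0) → MISS  vc=[]
1: 0x8 (blk 2, set 0) → MISS  vc=[10]
2: 0x2b (blk 10, set 0) → VC-HIT  vc=[2]
3: 0x9 (blk 2, set 0) → VC-HIT  vc=[10]
4: 0x8 (blk 2, set 0) → L1-HIT  vc=[10]
5: 0x1b (blk 6, set 0) → MISS  vc=[10, 2]
6: 0x18 (blk 6, set 0) → L1-HIT  vc=[10, 2]
7: 0x1a (blk 6, set 0) → L1-HIT  vc=[10, 2]
8: 0xa (blk 2, set 0) → VC-HIT  vc=[10, 6]
9: 0x8 (blk 2, set 0) → L1-HIT  vc=[10, 6]
10: 0x28 (blk 10, set 0) → VC-HIT  vc=[2, 6]
11: 0xb (blk 2, set 0) → VC-HIT  vc=[10, 6]
12: 0x18 (blk 6, set 0) → VC-HIT  vc=[10, 2]
13: 0xb (blk 2, set 0) → VC-HIT  vc=[10, 6]
14: 0x2a (blk 10, set 0) → VC-HIT  vc=[2, 6]
15: 0x18 (blk 6, set 0) → VC-HIT  vc=[2, 10]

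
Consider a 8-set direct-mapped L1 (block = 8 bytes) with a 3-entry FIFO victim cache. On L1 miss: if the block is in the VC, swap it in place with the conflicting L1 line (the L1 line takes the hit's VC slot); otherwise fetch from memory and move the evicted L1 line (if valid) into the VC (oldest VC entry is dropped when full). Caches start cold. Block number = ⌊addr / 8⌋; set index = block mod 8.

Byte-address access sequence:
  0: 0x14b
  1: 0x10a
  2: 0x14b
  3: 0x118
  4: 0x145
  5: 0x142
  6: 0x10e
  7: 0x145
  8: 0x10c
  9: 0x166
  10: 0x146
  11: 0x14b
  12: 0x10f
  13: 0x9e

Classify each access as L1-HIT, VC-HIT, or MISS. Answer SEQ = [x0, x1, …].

  [0] addr=0x14b blk=41 s=1: MISS | VC []
  [1] addr=0x10a blk=33 s=1: MISS | VC [41]
  [2] addr=0x14b blk=41 s=1: VC-HIT | VC [33]
  [3] addr=0x118 blk=35 s=3: MISS | VC [33]
  [4] addr=0x145 blk=40 s=0: MISS | VC [33]
  [5] addr=0x142 blk=40 s=0: L1-HIT | VC [33]
  [6] addr=0x10e blk=33 s=1: VC-HIT | VC [41]
  [7] addr=0x145 blk=40 s=0: L1-HIT | VC [41]
  [8] addr=0x10c blk=33 s=1: L1-HIT | VC [41]
  [9] addr=0x166 blk=44 s=4: MISS | VC [41]
  [10] addr=0x146 blk=40 s=0: L1-HIT | VC [41]
  [11] addr=0x14b blk=41 s=1: VC-HIT | VC [33]
  [12] addr=0x10f blk=33 s=1: VC-HIT | VC [41]
  [13] addr=0x9e blk=19 s=3: MISS | VC [41, 35]

SEQ = [MISS, MISS, VC-HIT, MISS, MISS, L1-HIT, VC-HIT, L1-HIT, L1-HIT, MISS, L1-HIT, VC-HIT, VC-HIT, MISS]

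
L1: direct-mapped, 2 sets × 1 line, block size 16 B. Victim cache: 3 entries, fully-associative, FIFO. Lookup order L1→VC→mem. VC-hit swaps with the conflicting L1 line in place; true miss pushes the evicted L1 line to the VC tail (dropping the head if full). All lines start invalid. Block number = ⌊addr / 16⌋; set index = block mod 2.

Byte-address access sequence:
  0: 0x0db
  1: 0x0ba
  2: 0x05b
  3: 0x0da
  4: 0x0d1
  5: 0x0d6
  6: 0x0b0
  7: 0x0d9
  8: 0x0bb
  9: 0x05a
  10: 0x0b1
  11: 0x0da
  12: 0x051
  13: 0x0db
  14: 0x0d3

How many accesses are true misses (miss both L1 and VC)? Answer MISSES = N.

  [0] addr=0xdb blk=13 s=1: MISS | VC []
  [1] addr=0xba blk=11 s=1: MISS | VC [13]
  [2] addr=0x5b blk=5 s=1: MISS | VC [13, 11]
  [3] addr=0xda blk=13 s=1: VC-HIT | VC [5, 11]
  [4] addr=0xd1 blk=13 s=1: L1-HIT | VC [5, 11]
  [5] addr=0xd6 blk=13 s=1: L1-HIT | VC [5, 11]
  [6] addr=0xb0 blk=11 s=1: VC-HIT | VC [5, 13]
  [7] addr=0xd9 blk=13 s=1: VC-HIT | VC [5, 11]
  [8] addr=0xbb blk=11 s=1: VC-HIT | VC [5, 13]
  [9] addr=0x5a blk=5 s=1: VC-HIT | VC [11, 13]
  [10] addr=0xb1 blk=11 s=1: VC-HIT | VC [5, 13]
  [11] addr=0xda blk=13 s=1: VC-HIT | VC [5, 11]
  [12] addr=0x51 blk=5 s=1: VC-HIT | VC [13, 11]
  [13] addr=0xdb blk=13 s=1: VC-HIT | VC [5, 11]
  [14] addr=0xd3 blk=13 s=1: L1-HIT | VC [5, 11]

MISSES = 3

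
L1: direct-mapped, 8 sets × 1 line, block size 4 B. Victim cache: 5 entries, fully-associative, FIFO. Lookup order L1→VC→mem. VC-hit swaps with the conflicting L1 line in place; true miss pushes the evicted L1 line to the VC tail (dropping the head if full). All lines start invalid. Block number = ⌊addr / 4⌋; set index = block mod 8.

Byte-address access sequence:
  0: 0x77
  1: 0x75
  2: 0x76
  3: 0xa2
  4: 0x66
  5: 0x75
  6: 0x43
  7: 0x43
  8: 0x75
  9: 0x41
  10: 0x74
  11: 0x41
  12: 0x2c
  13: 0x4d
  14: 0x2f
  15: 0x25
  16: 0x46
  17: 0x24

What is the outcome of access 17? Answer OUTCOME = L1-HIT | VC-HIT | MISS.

OUTCOME = VC-HIT

  [0] addr=0x77 blk=29 s=5: MISS | VC []
  [1] addr=0x75 blk=29 s=5: L1-HIT | VC []
  [2] addr=0x76 blk=29 s=5: L1-HIT | VC []
  [3] addr=0xa2 blk=40 s=0: MISS | VC []
  [4] addr=0x66 blk=25 s=1: MISS | VC []
  [5] addr=0x75 blk=29 s=5: L1-HIT | VC []
  [6] addr=0x43 blk=16 s=0: MISS | VC [40]
  [7] addr=0x43 blk=16 s=0: L1-HIT | VC [40]
  [8] addr=0x75 blk=29 s=5: L1-HIT | VC [40]
  [9] addr=0x41 blk=16 s=0: L1-HIT | VC [40]
  [10] addr=0x74 blk=29 s=5: L1-HIT | VC [40]
  [11] addr=0x41 blk=16 s=0: L1-HIT | VC [40]
  [12] addr=0x2c blk=11 s=3: MISS | VC [40]
  [13] addr=0x4d blk=19 s=3: MISS | VC [40, 11]
  [14] addr=0x2f blk=11 s=3: VC-HIT | VC [40, 19]
  [15] addr=0x25 blk=9 s=1: MISS | VC [40, 19, 25]
  [16] addr=0x46 blk=17 s=1: MISS | VC [40, 19, 25, 9]
  [17] addr=0x24 blk=9 s=1: VC-HIT | VC [40, 19, 25, 17]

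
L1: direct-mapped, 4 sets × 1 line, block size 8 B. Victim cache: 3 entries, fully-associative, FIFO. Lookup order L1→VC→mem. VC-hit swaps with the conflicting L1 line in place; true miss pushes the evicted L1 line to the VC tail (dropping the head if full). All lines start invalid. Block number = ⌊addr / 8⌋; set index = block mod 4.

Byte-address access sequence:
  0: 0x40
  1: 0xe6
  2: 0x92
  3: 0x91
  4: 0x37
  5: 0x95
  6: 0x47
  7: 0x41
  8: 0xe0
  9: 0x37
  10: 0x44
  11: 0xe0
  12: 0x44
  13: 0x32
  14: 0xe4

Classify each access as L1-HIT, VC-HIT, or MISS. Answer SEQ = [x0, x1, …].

SEQ = [MISS, MISS, MISS, L1-HIT, MISS, VC-HIT, VC-HIT, L1-HIT, VC-HIT, VC-HIT, VC-HIT, VC-HIT, VC-HIT, L1-HIT, VC-HIT]

  [0] addr=0x40 blk=8 s=0: MISS | VC []
  [1] addr=0xe6 blk=28 s=0: MISS | VC [8]
  [2] addr=0x92 blk=18 s=2: MISS | VC [8]
  [3] addr=0x91 blk=18 s=2: L1-HIT | VC [8]
  [4] addr=0x37 blk=6 s=2: MISS | VC [8, 18]
  [5] addr=0x95 blk=18 s=2: VC-HIT | VC [8, 6]
  [6] addr=0x47 blk=8 s=0: VC-HIT | VC [28, 6]
  [7] addr=0x41 blk=8 s=0: L1-HIT | VC [28, 6]
  [8] addr=0xe0 blk=28 s=0: VC-HIT | VC [8, 6]
  [9] addr=0x37 blk=6 s=2: VC-HIT | VC [8, 18]
  [10] addr=0x44 blk=8 s=0: VC-HIT | VC [28, 18]
  [11] addr=0xe0 blk=28 s=0: VC-HIT | VC [8, 18]
  [12] addr=0x44 blk=8 s=0: VC-HIT | VC [28, 18]
  [13] addr=0x32 blk=6 s=2: L1-HIT | VC [28, 18]
  [14] addr=0xe4 blk=28 s=0: VC-HIT | VC [8, 18]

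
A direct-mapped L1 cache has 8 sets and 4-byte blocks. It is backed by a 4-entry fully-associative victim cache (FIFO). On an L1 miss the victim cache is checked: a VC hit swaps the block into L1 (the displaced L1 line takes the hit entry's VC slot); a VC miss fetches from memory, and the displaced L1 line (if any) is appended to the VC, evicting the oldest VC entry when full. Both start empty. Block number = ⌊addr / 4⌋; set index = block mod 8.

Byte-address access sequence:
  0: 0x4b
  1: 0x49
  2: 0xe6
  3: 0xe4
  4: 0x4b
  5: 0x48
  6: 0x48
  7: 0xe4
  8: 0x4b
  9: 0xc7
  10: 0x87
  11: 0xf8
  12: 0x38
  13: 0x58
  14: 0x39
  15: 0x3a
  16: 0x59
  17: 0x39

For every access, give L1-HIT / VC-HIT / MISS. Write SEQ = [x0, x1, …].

0: 0x4b (blk 18, set 2) → MISS  vc=[]
1: 0x49 (blk 18, set 2) → L1-HIT  vc=[]
2: 0xe6 (blk 57, set 1) → MISS  vc=[]
3: 0xe4 (blk 57, set 1) → L1-HIT  vc=[]
4: 0x4b (blk 18, set 2) → L1-HIT  vc=[]
5: 0x48 (blk 18, set 2) → L1-HIT  vc=[]
6: 0x48 (blk 18, set 2) → L1-HIT  vc=[]
7: 0xe4 (blk 57, set 1) → L1-HIT  vc=[]
8: 0x4b (blk 18, set 2) → L1-HIT  vc=[]
9: 0xc7 (blk 49, set 1) → MISS  vc=[57]
10: 0x87 (blk 33, set 1) → MISS  vc=[57, 49]
11: 0xf8 (blk 62, set 6) → MISS  vc=[57, 49]
12: 0x38 (blk 14, set 6) → MISS  vc=[57, 49, 62]
13: 0x58 (blk 22, set 6) → MISS  vc=[57, 49, 62, 14]
14: 0x39 (blk 14, set 6) → VC-HIT  vc=[57, 49, 62, 22]
15: 0x3a (blk 14, set 6) → L1-HIT  vc=[57, 49, 62, 22]
16: 0x59 (blk 22, set 6) → VC-HIT  vc=[57, 49, 62, 14]
17: 0x39 (blk 14, set 6) → VC-HIT  vc=[57, 49, 62, 22]

SEQ = [MISS, L1-HIT, MISS, L1-HIT, L1-HIT, L1-HIT, L1-HIT, L1-HIT, L1-HIT, MISS, MISS, MISS, MISS, MISS, VC-HIT, L1-HIT, VC-HIT, VC-HIT]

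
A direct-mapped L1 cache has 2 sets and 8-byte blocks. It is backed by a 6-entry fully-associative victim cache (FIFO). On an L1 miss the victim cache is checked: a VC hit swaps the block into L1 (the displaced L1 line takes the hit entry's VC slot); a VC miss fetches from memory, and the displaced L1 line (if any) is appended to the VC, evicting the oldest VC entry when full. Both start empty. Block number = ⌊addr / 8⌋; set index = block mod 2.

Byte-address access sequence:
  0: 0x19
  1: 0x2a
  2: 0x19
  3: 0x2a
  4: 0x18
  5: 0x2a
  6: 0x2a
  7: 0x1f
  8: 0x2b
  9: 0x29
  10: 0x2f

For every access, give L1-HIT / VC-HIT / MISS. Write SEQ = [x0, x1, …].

SEQ = [MISS, MISS, VC-HIT, VC-HIT, VC-HIT, VC-HIT, L1-HIT, VC-HIT, VC-HIT, L1-HIT, L1-HIT]

#0 0x19→b3/s1 MISS; vc=[]
#1 0x2a→b5/s1 MISS; vc=[3]
#2 0x19→b3/s1 VC-HIT; vc=[5]
#3 0x2a→b5/s1 VC-HIT; vc=[3]
#4 0x18→b3/s1 VC-HIT; vc=[5]
#5 0x2a→b5/s1 VC-HIT; vc=[3]
#6 0x2a→b5/s1 L1-HIT; vc=[3]
#7 0x1f→b3/s1 VC-HIT; vc=[5]
#8 0x2b→b5/s1 VC-HIT; vc=[3]
#9 0x29→b5/s1 L1-HIT; vc=[3]
#10 0x2f→b5/s1 L1-HIT; vc=[3]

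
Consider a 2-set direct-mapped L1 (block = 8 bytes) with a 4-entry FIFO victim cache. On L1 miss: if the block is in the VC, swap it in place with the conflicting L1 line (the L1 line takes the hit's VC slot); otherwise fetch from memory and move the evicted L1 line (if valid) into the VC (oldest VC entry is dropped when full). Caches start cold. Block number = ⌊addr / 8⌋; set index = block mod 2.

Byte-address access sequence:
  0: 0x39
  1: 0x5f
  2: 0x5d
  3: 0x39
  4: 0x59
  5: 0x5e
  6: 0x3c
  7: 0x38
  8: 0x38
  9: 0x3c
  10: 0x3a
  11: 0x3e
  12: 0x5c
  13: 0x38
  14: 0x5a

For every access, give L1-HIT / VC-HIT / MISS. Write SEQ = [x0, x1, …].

#0 0x39→b7/s1 MISS; vc=[]
#1 0x5f→b11/s1 MISS; vc=[7]
#2 0x5d→b11/s1 L1-HIT; vc=[7]
#3 0x39→b7/s1 VC-HIT; vc=[11]
#4 0x59→b11/s1 VC-HIT; vc=[7]
#5 0x5e→b11/s1 L1-HIT; vc=[7]
#6 0x3c→b7/s1 VC-HIT; vc=[11]
#7 0x38→b7/s1 L1-HIT; vc=[11]
#8 0x38→b7/s1 L1-HIT; vc=[11]
#9 0x3c→b7/s1 L1-HIT; vc=[11]
#10 0x3a→b7/s1 L1-HIT; vc=[11]
#11 0x3e→b7/s1 L1-HIT; vc=[11]
#12 0x5c→b11/s1 VC-HIT; vc=[7]
#13 0x38→b7/s1 VC-HIT; vc=[11]
#14 0x5a→b11/s1 VC-HIT; vc=[7]

SEQ = [MISS, MISS, L1-HIT, VC-HIT, VC-HIT, L1-HIT, VC-HIT, L1-HIT, L1-HIT, L1-HIT, L1-HIT, L1-HIT, VC-HIT, VC-HIT, VC-HIT]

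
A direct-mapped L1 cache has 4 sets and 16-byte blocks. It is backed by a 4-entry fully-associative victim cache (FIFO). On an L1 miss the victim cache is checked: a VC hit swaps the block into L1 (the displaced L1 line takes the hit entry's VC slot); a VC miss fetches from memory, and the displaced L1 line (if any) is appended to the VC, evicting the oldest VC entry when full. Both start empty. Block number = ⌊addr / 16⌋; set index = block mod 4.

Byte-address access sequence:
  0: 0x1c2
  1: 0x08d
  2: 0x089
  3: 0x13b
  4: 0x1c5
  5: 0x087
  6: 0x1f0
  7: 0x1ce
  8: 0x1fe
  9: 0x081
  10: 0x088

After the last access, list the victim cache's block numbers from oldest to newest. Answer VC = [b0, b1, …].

VC = [28, 19]

#0 0x1c2→b28/s0 MISS; vc=[]
#1 0x8d→b8/s0 MISS; vc=[28]
#2 0x89→b8/s0 L1-HIT; vc=[28]
#3 0x13b→b19/s3 MISS; vc=[28]
#4 0x1c5→b28/s0 VC-HIT; vc=[8]
#5 0x87→b8/s0 VC-HIT; vc=[28]
#6 0x1f0→b31/s3 MISS; vc=[28,19]
#7 0x1ce→b28/s0 VC-HIT; vc=[8,19]
#8 0x1fe→b31/s3 L1-HIT; vc=[8,19]
#9 0x81→b8/s0 VC-HIT; vc=[28,19]
#10 0x88→b8/s0 L1-HIT; vc=[28,19]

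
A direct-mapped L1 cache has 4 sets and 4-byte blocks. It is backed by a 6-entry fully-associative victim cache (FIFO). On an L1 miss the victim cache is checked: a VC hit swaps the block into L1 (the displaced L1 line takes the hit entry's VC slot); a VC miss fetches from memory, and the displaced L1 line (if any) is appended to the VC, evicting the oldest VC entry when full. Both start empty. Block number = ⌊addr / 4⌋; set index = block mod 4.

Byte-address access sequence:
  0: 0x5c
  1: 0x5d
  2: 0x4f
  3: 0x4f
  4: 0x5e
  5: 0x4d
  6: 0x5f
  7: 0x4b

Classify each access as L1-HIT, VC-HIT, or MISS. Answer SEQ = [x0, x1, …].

SEQ = [MISS, L1-HIT, MISS, L1-HIT, VC-HIT, VC-HIT, VC-HIT, MISS]

  [0] addr=0x5c blk=23 s=3: MISS | VC []
  [1] addr=0x5d blk=23 s=3: L1-HIT | VC []
  [2] addr=0x4f blk=19 s=3: MISS | VC [23]
  [3] addr=0x4f blk=19 s=3: L1-HIT | VC [23]
  [4] addr=0x5e blk=23 s=3: VC-HIT | VC [19]
  [5] addr=0x4d blk=19 s=3: VC-HIT | VC [23]
  [6] addr=0x5f blk=23 s=3: VC-HIT | VC [19]
  [7] addr=0x4b blk=18 s=2: MISS | VC [19]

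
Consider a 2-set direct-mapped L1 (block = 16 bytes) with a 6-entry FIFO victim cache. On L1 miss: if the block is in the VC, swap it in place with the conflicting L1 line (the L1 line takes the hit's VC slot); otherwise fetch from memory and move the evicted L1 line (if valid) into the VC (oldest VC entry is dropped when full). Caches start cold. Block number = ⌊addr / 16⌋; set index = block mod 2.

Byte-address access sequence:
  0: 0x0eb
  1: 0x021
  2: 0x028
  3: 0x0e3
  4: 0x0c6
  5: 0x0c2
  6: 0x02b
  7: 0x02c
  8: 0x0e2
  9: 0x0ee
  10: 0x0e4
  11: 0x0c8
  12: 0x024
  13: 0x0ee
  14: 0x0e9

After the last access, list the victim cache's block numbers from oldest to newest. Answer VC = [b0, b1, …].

VC = [2, 12]

#0 0xeb→b14/s0 MISS; vc=[]
#1 0x21→b2/s0 MISS; vc=[14]
#2 0x28→b2/s0 L1-HIT; vc=[14]
#3 0xe3→b14/s0 VC-HIT; vc=[2]
#4 0xc6→b12/s0 MISS; vc=[2,14]
#5 0xc2→b12/s0 L1-HIT; vc=[2,14]
#6 0x2b→b2/s0 VC-HIT; vc=[12,14]
#7 0x2c→b2/s0 L1-HIT; vc=[12,14]
#8 0xe2→b14/s0 VC-HIT; vc=[12,2]
#9 0xee→b14/s0 L1-HIT; vc=[12,2]
#10 0xe4→b14/s0 L1-HIT; vc=[12,2]
#11 0xc8→b12/s0 VC-HIT; vc=[14,2]
#12 0x24→b2/s0 VC-HIT; vc=[14,12]
#13 0xee→b14/s0 VC-HIT; vc=[2,12]
#14 0xe9→b14/s0 L1-HIT; vc=[2,12]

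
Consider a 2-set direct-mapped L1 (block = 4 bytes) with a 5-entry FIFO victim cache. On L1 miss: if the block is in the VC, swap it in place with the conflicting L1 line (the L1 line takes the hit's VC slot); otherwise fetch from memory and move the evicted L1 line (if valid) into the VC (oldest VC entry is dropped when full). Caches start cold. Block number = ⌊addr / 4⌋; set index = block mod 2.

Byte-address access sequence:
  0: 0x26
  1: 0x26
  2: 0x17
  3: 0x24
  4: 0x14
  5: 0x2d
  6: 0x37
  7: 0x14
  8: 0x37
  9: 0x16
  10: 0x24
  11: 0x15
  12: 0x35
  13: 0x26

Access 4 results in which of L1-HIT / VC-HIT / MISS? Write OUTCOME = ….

OUTCOME = VC-HIT

0: 0x26 (blk 9, set 1) → MISS  vc=[]
1: 0x26 (blk 9, set 1) → L1-HIT  vc=[]
2: 0x17 (blk 5, set 1) → MISS  vc=[9]
3: 0x24 (blk 9, set 1) → VC-HIT  vc=[5]
4: 0x14 (blk 5, set 1) → VC-HIT  vc=[9]
5: 0x2d (blk 11, set 1) → MISS  vc=[9, 5]
6: 0x37 (blk 13, set 1) → MISS  vc=[9, 5, 11]
7: 0x14 (blk 5, set 1) → VC-HIT  vc=[9, 13, 11]
8: 0x37 (blk 13, set 1) → VC-HIT  vc=[9, 5, 11]
9: 0x16 (blk 5, set 1) → VC-HIT  vc=[9, 13, 11]
10: 0x24 (blk 9, set 1) → VC-HIT  vc=[5, 13, 11]
11: 0x15 (blk 5, set 1) → VC-HIT  vc=[9, 13, 11]
12: 0x35 (blk 13, set 1) → VC-HIT  vc=[9, 5, 11]
13: 0x26 (blk 9, set 1) → VC-HIT  vc=[13, 5, 11]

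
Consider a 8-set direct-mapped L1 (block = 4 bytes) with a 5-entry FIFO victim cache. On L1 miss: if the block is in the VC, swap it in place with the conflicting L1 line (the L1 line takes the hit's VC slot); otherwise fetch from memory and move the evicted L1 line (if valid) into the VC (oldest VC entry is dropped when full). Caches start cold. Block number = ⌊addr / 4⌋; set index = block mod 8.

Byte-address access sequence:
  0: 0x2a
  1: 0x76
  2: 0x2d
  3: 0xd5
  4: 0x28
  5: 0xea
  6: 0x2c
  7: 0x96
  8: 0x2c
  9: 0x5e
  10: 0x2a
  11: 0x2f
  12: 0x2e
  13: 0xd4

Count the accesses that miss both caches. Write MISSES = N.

0: 0x2a (blk 10, set 2) → MISS  vc=[]
1: 0x76 (blk 29, set 5) → MISS  vc=[]
2: 0x2d (blk 11, set 3) → MISS  vc=[]
3: 0xd5 (blk 53, set 5) → MISS  vc=[29]
4: 0x28 (blk 10, set 2) → L1-HIT  vc=[29]
5: 0xea (blk 58, set 2) → MISS  vc=[29, 10]
6: 0x2c (blk 11, set 3) → L1-HIT  vc=[29, 10]
7: 0x96 (blk 37, set 5) → MISS  vc=[29, 10, 53]
8: 0x2c (blk 11, set 3) → L1-HIT  vc=[29, 10, 53]
9: 0x5e (blk 23, set 7) → MISS  vc=[29, 10, 53]
10: 0x2a (blk 10, set 2) → VC-HIT  vc=[29, 58, 53]
11: 0x2f (blk 11, set 3) → L1-HIT  vc=[29, 58, 53]
12: 0x2e (blk 11, set 3) → L1-HIT  vc=[29, 58, 53]
13: 0xd4 (blk 53, set 5) → VC-HIT  vc=[29, 58, 37]

MISSES = 7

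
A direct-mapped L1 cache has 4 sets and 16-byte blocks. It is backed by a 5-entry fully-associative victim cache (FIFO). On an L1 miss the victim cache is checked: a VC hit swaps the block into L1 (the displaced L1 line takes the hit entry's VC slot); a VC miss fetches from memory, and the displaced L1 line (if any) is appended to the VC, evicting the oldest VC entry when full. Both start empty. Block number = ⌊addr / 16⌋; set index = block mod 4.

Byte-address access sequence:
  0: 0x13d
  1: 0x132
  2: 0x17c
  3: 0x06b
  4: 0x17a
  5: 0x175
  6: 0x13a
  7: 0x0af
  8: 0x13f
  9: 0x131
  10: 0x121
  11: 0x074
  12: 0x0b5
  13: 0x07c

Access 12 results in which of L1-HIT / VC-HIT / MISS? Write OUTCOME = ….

  [0] addr=0x13d blk=19 s=3: MISS | VC []
  [1] addr=0x132 blk=19 s=3: L1-HIT | VC []
  [2] addr=0x17c blk=23 s=3: MISS | VC [19]
  [3] addr=0x6b blk=6 s=2: MISS | VC [19]
  [4] addr=0x17a blk=23 s=3: L1-HIT | VC [19]
  [5] addr=0x175 blk=23 s=3: L1-HIT | VC [19]
  [6] addr=0x13a blk=19 s=3: VC-HIT | VC [23]
  [7] addr=0xaf blk=10 s=2: MISS | VC [23, 6]
  [8] addr=0x13f blk=19 s=3: L1-HIT | VC [23, 6]
  [9] addr=0x131 blk=19 s=3: L1-HIT | VC [23, 6]
  [10] addr=0x121 blk=18 s=2: MISS | VC [23, 6, 10]
  [11] addr=0x74 blk=7 s=3: MISS | VC [23, 6, 10, 19]
  [12] addr=0xb5 blk=11 s=3: MISS | VC [23, 6, 10, 19, 7]
  [13] addr=0x7c blk=7 s=3: VC-HIT | VC [23, 6, 10, 19, 11]

OUTCOME = MISS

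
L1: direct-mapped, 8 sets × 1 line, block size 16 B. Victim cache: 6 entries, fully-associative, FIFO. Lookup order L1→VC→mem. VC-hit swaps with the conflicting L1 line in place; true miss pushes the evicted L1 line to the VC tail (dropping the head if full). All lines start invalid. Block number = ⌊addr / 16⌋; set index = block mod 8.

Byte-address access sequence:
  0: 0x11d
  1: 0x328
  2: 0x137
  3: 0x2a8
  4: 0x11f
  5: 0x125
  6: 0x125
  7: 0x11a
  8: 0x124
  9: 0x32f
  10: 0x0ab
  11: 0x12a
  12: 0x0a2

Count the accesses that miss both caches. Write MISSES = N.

MISSES = 6

#0 0x11d→b17/s1 MISS; vc=[]
#1 0x328→b50/s2 MISS; vc=[]
#2 0x137→b19/s3 MISS; vc=[]
#3 0x2a8→b42/s2 MISS; vc=[50]
#4 0x11f→b17/s1 L1-HIT; vc=[50]
#5 0x125→b18/s2 MISS; vc=[50,42]
#6 0x125→b18/s2 L1-HIT; vc=[50,42]
#7 0x11a→b17/s1 L1-HIT; vc=[50,42]
#8 0x124→b18/s2 L1-HIT; vc=[50,42]
#9 0x32f→b50/s2 VC-HIT; vc=[18,42]
#10 0xab→b10/s2 MISS; vc=[18,42,50]
#11 0x12a→b18/s2 VC-HIT; vc=[10,42,50]
#12 0xa2→b10/s2 VC-HIT; vc=[18,42,50]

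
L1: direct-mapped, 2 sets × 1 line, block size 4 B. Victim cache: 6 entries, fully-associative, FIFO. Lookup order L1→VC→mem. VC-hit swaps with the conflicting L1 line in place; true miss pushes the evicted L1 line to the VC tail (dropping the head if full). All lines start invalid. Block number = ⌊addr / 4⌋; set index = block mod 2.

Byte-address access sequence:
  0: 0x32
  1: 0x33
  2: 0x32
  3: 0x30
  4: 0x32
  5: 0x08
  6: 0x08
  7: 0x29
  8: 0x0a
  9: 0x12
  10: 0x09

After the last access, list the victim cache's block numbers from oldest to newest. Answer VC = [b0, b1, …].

  [0] addr=0x32 blk=12 s=0: MISS | VC []
  [1] addr=0x33 blk=12 s=0: L1-HIT | VC []
  [2] addr=0x32 blk=12 s=0: L1-HIT | VC []
  [3] addr=0x30 blk=12 s=0: L1-HIT | VC []
  [4] addr=0x32 blk=12 s=0: L1-HIT | VC []
  [5] addr=0x8 blk=2 s=0: MISS | VC [12]
  [6] addr=0x8 blk=2 s=0: L1-HIT | VC [12]
  [7] addr=0x29 blk=10 s=0: MISS | VC [12, 2]
  [8] addr=0xa blk=2 s=0: VC-HIT | VC [12, 10]
  [9] addr=0x12 blk=4 s=0: MISS | VC [12, 10, 2]
  [10] addr=0x9 blk=2 s=0: VC-HIT | VC [12, 10, 4]

VC = [12, 10, 4]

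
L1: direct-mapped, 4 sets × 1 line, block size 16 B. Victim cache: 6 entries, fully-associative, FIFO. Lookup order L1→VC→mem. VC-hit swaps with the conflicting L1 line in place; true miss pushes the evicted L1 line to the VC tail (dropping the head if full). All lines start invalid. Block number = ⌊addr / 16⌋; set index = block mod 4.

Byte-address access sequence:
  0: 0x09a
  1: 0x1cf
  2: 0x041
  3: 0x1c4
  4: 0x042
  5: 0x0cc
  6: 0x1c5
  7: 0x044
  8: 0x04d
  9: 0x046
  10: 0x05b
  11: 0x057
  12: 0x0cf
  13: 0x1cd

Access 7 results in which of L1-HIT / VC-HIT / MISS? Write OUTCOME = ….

OUTCOME = VC-HIT

#0 0x9a→b9/s1 MISS; vc=[]
#1 0x1cf→b28/s0 MISS; vc=[]
#2 0x41→b4/s0 MISS; vc=[28]
#3 0x1c4→b28/s0 VC-HIT; vc=[4]
#4 0x42→b4/s0 VC-HIT; vc=[28]
#5 0xcc→b12/s0 MISS; vc=[28,4]
#6 0x1c5→b28/s0 VC-HIT; vc=[12,4]
#7 0x44→b4/s0 VC-HIT; vc=[12,28]
#8 0x4d→b4/s0 L1-HIT; vc=[12,28]
#9 0x46→b4/s0 L1-HIT; vc=[12,28]
#10 0x5b→b5/s1 MISS; vc=[12,28,9]
#11 0x57→b5/s1 L1-HIT; vc=[12,28,9]
#12 0xcf→b12/s0 VC-HIT; vc=[4,28,9]
#13 0x1cd→b28/s0 VC-HIT; vc=[4,12,9]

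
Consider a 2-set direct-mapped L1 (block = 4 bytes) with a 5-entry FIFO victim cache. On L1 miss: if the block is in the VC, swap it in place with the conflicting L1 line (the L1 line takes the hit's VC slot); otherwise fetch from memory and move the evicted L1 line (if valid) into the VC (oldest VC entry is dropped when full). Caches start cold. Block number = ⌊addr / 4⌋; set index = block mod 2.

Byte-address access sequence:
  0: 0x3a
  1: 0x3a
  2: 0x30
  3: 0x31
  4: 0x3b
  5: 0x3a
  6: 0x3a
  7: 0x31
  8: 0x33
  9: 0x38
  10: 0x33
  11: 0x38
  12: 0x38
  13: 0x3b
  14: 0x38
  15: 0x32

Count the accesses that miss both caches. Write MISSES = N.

MISSES = 2

0: 0x3a (blk 14, set 0) → MISS  vc=[]
1: 0x3a (blk 14, set 0) → L1-HIT  vc=[]
2: 0x30 (blk 12, set 0) → MISS  vc=[14]
3: 0x31 (blk 12, set 0) → L1-HIT  vc=[14]
4: 0x3b (blk 14, set 0) → VC-HIT  vc=[12]
5: 0x3a (blk 14, set 0) → L1-HIT  vc=[12]
6: 0x3a (blk 14, set 0) → L1-HIT  vc=[12]
7: 0x31 (blk 12, set 0) → VC-HIT  vc=[14]
8: 0x33 (blk 12, set 0) → L1-HIT  vc=[14]
9: 0x38 (blk 14, set 0) → VC-HIT  vc=[12]
10: 0x33 (blk 12, set 0) → VC-HIT  vc=[14]
11: 0x38 (blk 14, set 0) → VC-HIT  vc=[12]
12: 0x38 (blk 14, set 0) → L1-HIT  vc=[12]
13: 0x3b (blk 14, set 0) → L1-HIT  vc=[12]
14: 0x38 (blk 14, set 0) → L1-HIT  vc=[12]
15: 0x32 (blk 12, set 0) → VC-HIT  vc=[14]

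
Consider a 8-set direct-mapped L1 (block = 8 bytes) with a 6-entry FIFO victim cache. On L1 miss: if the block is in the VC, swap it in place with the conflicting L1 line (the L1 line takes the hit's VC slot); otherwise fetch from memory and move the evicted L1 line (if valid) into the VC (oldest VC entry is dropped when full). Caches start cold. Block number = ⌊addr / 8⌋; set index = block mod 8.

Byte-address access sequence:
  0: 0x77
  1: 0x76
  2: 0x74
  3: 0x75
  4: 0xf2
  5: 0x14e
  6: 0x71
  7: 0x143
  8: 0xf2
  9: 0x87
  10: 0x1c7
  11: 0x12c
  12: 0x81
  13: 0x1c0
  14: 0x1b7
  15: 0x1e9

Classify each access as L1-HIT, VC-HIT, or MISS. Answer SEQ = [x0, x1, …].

0: 0x77 (blk 14, set 6) → MISS  vc=[]
1: 0x76 (blk 14, set 6) → L1-HIT  vc=[]
2: 0x74 (blk 14, set 6) → L1-HIT  vc=[]
3: 0x75 (blk 14, set 6) → L1-HIT  vc=[]
4: 0xf2 (blk 30, set 6) → MISS  vc=[14]
5: 0x14e (blk 41, set 1) → MISS  vc=[14]
6: 0x71 (blk 14, set 6) → VC-HIT  vc=[30]
7: 0x143 (blk 40, set 0) → MISS  vc=[30]
8: 0xf2 (blk 30, set 6) → VC-HIT  vc=[14]
9: 0x87 (blk 16, set 0) → MISS  vc=[14, 40]
10: 0x1c7 (blk 56, set 0) → MISS  vc=[14, 40, 16]
11: 0x12c (blk 37, set 5) → MISS  vc=[14, 40, 16]
12: 0x81 (blk 16, set 0) → VC-HIT  vc=[14, 40, 56]
13: 0x1c0 (blk 56, set 0) → VC-HIT  vc=[14, 40, 16]
14: 0x1b7 (blk 54, set 6) → MISS  vc=[14, 40, 16, 30]
15: 0x1e9 (blk 61, set 5) → MISS  vc=[14, 40, 16, 30, 37]

SEQ = [MISS, L1-HIT, L1-HIT, L1-HIT, MISS, MISS, VC-HIT, MISS, VC-HIT, MISS, MISS, MISS, VC-HIT, VC-HIT, MISS, MISS]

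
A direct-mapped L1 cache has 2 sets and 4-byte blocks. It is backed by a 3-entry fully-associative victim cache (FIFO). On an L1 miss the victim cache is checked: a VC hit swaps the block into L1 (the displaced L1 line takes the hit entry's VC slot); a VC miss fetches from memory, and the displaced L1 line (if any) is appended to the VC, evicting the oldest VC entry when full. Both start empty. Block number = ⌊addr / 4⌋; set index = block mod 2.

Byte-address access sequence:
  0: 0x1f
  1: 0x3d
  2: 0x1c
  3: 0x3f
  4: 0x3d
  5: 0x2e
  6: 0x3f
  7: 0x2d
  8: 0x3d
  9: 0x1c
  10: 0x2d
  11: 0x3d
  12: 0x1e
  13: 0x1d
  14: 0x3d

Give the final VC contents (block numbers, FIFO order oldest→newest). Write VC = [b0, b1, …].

VC = [11, 7]

0: 0x1f (blk 7, set 1) → MISS  vc=[]
1: 0x3d (blk 15, set 1) → MISS  vc=[7]
2: 0x1c (blk 7, set 1) → VC-HIT  vc=[15]
3: 0x3f (blk 15, set 1) → VC-HIT  vc=[7]
4: 0x3d (blk 15, set 1) → L1-HIT  vc=[7]
5: 0x2e (blk 11, set 1) → MISS  vc=[7, 15]
6: 0x3f (blk 15, set 1) → VC-HIT  vc=[7, 11]
7: 0x2d (blk 11, set 1) → VC-HIT  vc=[7, 15]
8: 0x3d (blk 15, set 1) → VC-HIT  vc=[7, 11]
9: 0x1c (blk 7, set 1) → VC-HIT  vc=[15, 11]
10: 0x2d (blk 11, set 1) → VC-HIT  vc=[15, 7]
11: 0x3d (blk 15, set 1) → VC-HIT  vc=[11, 7]
12: 0x1e (blk 7, set 1) → VC-HIT  vc=[11, 15]
13: 0x1d (blk 7, set 1) → L1-HIT  vc=[11, 15]
14: 0x3d (blk 15, set 1) → VC-HIT  vc=[11, 7]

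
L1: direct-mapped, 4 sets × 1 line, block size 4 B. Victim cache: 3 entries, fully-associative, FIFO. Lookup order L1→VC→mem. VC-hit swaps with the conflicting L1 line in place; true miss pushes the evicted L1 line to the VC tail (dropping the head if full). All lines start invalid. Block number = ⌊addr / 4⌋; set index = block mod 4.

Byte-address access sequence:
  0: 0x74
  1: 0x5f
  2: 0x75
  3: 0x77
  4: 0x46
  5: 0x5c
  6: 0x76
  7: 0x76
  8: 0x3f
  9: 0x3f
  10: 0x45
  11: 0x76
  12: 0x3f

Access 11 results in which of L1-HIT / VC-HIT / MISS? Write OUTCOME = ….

  [0] addr=0x74 blk=29 s=1: MISS | VC []
  [1] addr=0x5f blk=23 s=3: MISS | VC []
  [2] addr=0x75 blk=29 s=1: L1-HIT | VC []
  [3] addr=0x77 blk=29 s=1: L1-HIT | VC []
  [4] addr=0x46 blk=17 s=1: MISS | VC [29]
  [5] addr=0x5c blk=23 s=3: L1-HIT | VC [29]
  [6] addr=0x76 blk=29 s=1: VC-HIT | VC [17]
  [7] addr=0x76 blk=29 s=1: L1-HIT | VC [17]
  [8] addr=0x3f blk=15 s=3: MISS | VC [17, 23]
  [9] addr=0x3f blk=15 s=3: L1-HIT | VC [17, 23]
  [10] addr=0x45 blk=17 s=1: VC-HIT | VC [29, 23]
  [11] addr=0x76 blk=29 s=1: VC-HIT | VC [17, 23]
  [12] addr=0x3f blk=15 s=3: L1-HIT | VC [17, 23]

OUTCOME = VC-HIT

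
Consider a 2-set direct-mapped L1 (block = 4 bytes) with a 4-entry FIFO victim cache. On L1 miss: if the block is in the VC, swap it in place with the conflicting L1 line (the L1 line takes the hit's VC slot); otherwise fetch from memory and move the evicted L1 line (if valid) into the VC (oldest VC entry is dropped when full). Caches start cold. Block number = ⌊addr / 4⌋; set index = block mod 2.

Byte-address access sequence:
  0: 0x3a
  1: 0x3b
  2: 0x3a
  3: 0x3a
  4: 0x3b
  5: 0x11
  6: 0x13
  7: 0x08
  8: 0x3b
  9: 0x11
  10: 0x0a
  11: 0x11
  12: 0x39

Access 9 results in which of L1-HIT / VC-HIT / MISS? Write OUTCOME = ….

#0 0x3a→b14/s0 MISS; vc=[]
#1 0x3b→b14/s0 L1-HIT; vc=[]
#2 0x3a→b14/s0 L1-HIT; vc=[]
#3 0x3a→b14/s0 L1-HIT; vc=[]
#4 0x3b→b14/s0 L1-HIT; vc=[]
#5 0x11→b4/s0 MISS; vc=[14]
#6 0x13→b4/s0 L1-HIT; vc=[14]
#7 0x8→b2/s0 MISS; vc=[14,4]
#8 0x3b→b14/s0 VC-HIT; vc=[2,4]
#9 0x11→b4/s0 VC-HIT; vc=[2,14]
#10 0xa→b2/s0 VC-HIT; vc=[4,14]
#11 0x11→b4/s0 VC-HIT; vc=[2,14]
#12 0x39→b14/s0 VC-HIT; vc=[2,4]

OUTCOME = VC-HIT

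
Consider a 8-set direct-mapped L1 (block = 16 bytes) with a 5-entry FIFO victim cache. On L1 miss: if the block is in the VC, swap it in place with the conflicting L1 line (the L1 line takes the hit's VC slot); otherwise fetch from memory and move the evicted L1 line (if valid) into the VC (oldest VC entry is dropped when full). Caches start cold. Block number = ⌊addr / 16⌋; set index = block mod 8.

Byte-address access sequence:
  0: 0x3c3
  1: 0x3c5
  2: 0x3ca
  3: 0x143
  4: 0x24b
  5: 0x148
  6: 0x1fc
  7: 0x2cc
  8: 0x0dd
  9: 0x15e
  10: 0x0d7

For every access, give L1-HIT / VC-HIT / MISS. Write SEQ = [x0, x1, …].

SEQ = [MISS, L1-HIT, L1-HIT, MISS, MISS, VC-HIT, MISS, MISS, MISS, MISS, VC-HIT]

#0 0x3c3→b60/s4 MISS; vc=[]
#1 0x3c5→b60/s4 L1-HIT; vc=[]
#2 0x3ca→b60/s4 L1-HIT; vc=[]
#3 0x143→b20/s4 MISS; vc=[60]
#4 0x24b→b36/s4 MISS; vc=[60,20]
#5 0x148→b20/s4 VC-HIT; vc=[60,36]
#6 0x1fc→b31/s7 MISS; vc=[60,36]
#7 0x2cc→b44/s4 MISS; vc=[60,36,20]
#8 0xdd→b13/s5 MISS; vc=[60,36,20]
#9 0x15e→b21/s5 MISS; vc=[60,36,20,13]
#10 0xd7→b13/s5 VC-HIT; vc=[60,36,20,21]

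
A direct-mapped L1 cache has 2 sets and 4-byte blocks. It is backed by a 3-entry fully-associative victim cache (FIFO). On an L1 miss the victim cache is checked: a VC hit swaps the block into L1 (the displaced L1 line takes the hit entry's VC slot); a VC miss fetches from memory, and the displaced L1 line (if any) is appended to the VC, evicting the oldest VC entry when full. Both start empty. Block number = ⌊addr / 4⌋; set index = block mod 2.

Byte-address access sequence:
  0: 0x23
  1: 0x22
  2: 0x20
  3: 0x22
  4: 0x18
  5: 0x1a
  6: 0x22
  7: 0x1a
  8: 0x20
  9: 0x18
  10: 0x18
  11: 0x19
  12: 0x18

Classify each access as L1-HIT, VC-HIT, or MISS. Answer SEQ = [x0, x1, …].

SEQ = [MISS, L1-HIT, L1-HIT, L1-HIT, MISS, L1-HIT, VC-HIT, VC-HIT, VC-HIT, VC-HIT, L1-HIT, L1-HIT, L1-HIT]

0: 0x23 (blk 8, set 0) → MISS  vc=[]
1: 0x22 (blk 8, set 0) → L1-HIT  vc=[]
2: 0x20 (blk 8, set 0) → L1-HIT  vc=[]
3: 0x22 (blk 8, set 0) → L1-HIT  vc=[]
4: 0x18 (blk 6, set 0) → MISS  vc=[8]
5: 0x1a (blk 6, set 0) → L1-HIT  vc=[8]
6: 0x22 (blk 8, set 0) → VC-HIT  vc=[6]
7: 0x1a (blk 6, set 0) → VC-HIT  vc=[8]
8: 0x20 (blk 8, set 0) → VC-HIT  vc=[6]
9: 0x18 (blk 6, set 0) → VC-HIT  vc=[8]
10: 0x18 (blk 6, set 0) → L1-HIT  vc=[8]
11: 0x19 (blk 6, set 0) → L1-HIT  vc=[8]
12: 0x18 (blk 6, set 0) → L1-HIT  vc=[8]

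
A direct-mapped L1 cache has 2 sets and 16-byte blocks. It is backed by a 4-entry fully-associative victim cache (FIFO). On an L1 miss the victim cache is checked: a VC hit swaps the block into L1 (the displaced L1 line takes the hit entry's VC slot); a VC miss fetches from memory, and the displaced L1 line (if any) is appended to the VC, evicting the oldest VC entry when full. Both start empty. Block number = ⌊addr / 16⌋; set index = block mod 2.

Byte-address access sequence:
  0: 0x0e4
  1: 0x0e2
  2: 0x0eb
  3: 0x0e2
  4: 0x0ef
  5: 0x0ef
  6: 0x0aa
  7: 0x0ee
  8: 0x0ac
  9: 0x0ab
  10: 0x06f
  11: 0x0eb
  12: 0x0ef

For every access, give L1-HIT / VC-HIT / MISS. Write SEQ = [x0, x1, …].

  [0] addr=0xe4 blk=14 s=0: MISS | VC []
  [1] addr=0xe2 blk=14 s=0: L1-HIT | VC []
  [2] addr=0xeb blk=14 s=0: L1-HIT | VC []
  [3] addr=0xe2 blk=14 s=0: L1-HIT | VC []
  [4] addr=0xef blk=14 s=0: L1-HIT | VC []
  [5] addr=0xef blk=14 s=0: L1-HIT | VC []
  [6] addr=0xaa blk=10 s=0: MISS | VC [14]
  [7] addr=0xee blk=14 s=0: VC-HIT | VC [10]
  [8] addr=0xac blk=10 s=0: VC-HIT | VC [14]
  [9] addr=0xab blk=10 s=0: L1-HIT | VC [14]
  [10] addr=0x6f blk=6 s=0: MISS | VC [14, 10]
  [11] addr=0xeb blk=14 s=0: VC-HIT | VC [6, 10]
  [12] addr=0xef blk=14 s=0: L1-HIT | VC [6, 10]

SEQ = [MISS, L1-HIT, L1-HIT, L1-HIT, L1-HIT, L1-HIT, MISS, VC-HIT, VC-HIT, L1-HIT, MISS, VC-HIT, L1-HIT]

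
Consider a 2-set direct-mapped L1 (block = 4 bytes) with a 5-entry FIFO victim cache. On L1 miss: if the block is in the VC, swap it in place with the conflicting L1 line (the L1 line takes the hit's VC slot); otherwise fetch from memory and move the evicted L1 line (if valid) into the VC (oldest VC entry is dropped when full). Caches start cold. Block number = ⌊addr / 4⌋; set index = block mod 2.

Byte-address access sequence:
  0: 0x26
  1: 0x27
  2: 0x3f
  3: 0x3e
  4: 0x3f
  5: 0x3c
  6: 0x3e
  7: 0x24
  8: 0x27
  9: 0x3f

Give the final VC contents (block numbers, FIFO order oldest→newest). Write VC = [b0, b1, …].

  [0] addr=0x26 blk=9 s=1: MISS | VC []
  [1] addr=0x27 blk=9 s=1: L1-HIT | VC []
  [2] addr=0x3f blk=15 s=1: MISS | VC [9]
  [3] addr=0x3e blk=15 s=1: L1-HIT | VC [9]
  [4] addr=0x3f blk=15 s=1: L1-HIT | VC [9]
  [5] addr=0x3c blk=15 s=1: L1-HIT | VC [9]
  [6] addr=0x3e blk=15 s=1: L1-HIT | VC [9]
  [7] addr=0x24 blk=9 s=1: VC-HIT | VC [15]
  [8] addr=0x27 blk=9 s=1: L1-HIT | VC [15]
  [9] addr=0x3f blk=15 s=1: VC-HIT | VC [9]

VC = [9]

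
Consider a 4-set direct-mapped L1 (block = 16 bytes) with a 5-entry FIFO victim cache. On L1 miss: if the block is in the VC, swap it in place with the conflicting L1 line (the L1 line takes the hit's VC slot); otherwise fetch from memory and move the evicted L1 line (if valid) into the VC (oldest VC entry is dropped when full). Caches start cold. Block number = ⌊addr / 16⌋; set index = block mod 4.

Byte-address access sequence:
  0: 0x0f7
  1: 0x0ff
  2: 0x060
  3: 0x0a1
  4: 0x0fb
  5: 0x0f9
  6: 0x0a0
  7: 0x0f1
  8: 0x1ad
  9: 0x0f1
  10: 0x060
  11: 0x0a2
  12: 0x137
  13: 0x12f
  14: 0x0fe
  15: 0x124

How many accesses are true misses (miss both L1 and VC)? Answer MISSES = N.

MISSES = 6

  [0] addr=0xf7 blk=15 s=3: MISS | VC []
  [1] addr=0xff blk=15 s=3: L1-HIT | VC []
  [2] addr=0x60 blk=6 s=2: MISS | VC []
  [3] addr=0xa1 blk=10 s=2: MISS | VC [6]
  [4] addr=0xfb blk=15 s=3: L1-HIT | VC [6]
  [5] addr=0xf9 blk=15 s=3: L1-HIT | VC [6]
  [6] addr=0xa0 blk=10 s=2: L1-HIT | VC [6]
  [7] addr=0xf1 blk=15 s=3: L1-HIT | VC [6]
  [8] addr=0x1ad blk=26 s=2: MISS | VC [6, 10]
  [9] addr=0xf1 blk=15 s=3: L1-HIT | VC [6, 10]
  [10] addr=0x60 blk=6 s=2: VC-HIT | VC [26, 10]
  [11] addr=0xa2 blk=10 s=2: VC-HIT | VC [26, 6]
  [12] addr=0x137 blk=19 s=3: MISS | VC [26, 6, 15]
  [13] addr=0x12f blk=18 s=2: MISS | VC [26, 6, 15, 10]
  [14] addr=0xfe blk=15 s=3: VC-HIT | VC [26, 6, 19, 10]
  [15] addr=0x124 blk=18 s=2: L1-HIT | VC [26, 6, 19, 10]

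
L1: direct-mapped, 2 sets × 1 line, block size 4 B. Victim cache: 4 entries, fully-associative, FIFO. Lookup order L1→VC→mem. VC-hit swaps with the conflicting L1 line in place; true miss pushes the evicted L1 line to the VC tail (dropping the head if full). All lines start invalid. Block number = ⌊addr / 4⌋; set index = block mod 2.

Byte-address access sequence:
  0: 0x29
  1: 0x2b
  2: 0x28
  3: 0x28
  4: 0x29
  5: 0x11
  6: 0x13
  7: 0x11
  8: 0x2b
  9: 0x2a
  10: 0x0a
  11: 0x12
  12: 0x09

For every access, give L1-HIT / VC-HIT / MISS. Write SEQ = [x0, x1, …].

SEQ = [MISS, L1-HIT, L1-HIT, L1-HIT, L1-HIT, MISS, L1-HIT, L1-HIT, VC-HIT, L1-HIT, MISS, VC-HIT, VC-HIT]

0: 0x29 (blk 10, set 0) → MISS  vc=[]
1: 0x2b (blk 10, set 0) → L1-HIT  vc=[]
2: 0x28 (blk 10, set 0) → L1-HIT  vc=[]
3: 0x28 (blk 10, set 0) → L1-HIT  vc=[]
4: 0x29 (blk 10, set 0) → L1-HIT  vc=[]
5: 0x11 (blk 4, set 0) → MISS  vc=[10]
6: 0x13 (blk 4, set 0) → L1-HIT  vc=[10]
7: 0x11 (blk 4, set 0) → L1-HIT  vc=[10]
8: 0x2b (blk 10, set 0) → VC-HIT  vc=[4]
9: 0x2a (blk 10, set 0) → L1-HIT  vc=[4]
10: 0xa (blk 2, set 0) → MISS  vc=[4, 10]
11: 0x12 (blk 4, set 0) → VC-HIT  vc=[2, 10]
12: 0x9 (blk 2, set 0) → VC-HIT  vc=[4, 10]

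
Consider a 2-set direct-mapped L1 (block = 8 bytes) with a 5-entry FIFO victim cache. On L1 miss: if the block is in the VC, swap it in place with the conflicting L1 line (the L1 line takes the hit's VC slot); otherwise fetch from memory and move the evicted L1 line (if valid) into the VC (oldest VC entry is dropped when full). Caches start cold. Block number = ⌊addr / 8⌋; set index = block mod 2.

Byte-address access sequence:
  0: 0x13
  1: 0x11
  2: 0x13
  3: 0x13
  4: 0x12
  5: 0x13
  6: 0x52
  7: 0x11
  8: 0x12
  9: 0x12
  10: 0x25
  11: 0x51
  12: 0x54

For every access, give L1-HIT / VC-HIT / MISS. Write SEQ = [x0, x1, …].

SEQ = [MISS, L1-HIT, L1-HIT, L1-HIT, L1-HIT, L1-HIT, MISS, VC-HIT, L1-HIT, L1-HIT, MISS, VC-HIT, L1-HIT]

  [0] addr=0x13 blk=2 s=0: MISS | VC []
  [1] addr=0x11 blk=2 s=0: L1-HIT | VC []
  [2] addr=0x13 blk=2 s=0: L1-HIT | VC []
  [3] addr=0x13 blk=2 s=0: L1-HIT | VC []
  [4] addr=0x12 blk=2 s=0: L1-HIT | VC []
  [5] addr=0x13 blk=2 s=0: L1-HIT | VC []
  [6] addr=0x52 blk=10 s=0: MISS | VC [2]
  [7] addr=0x11 blk=2 s=0: VC-HIT | VC [10]
  [8] addr=0x12 blk=2 s=0: L1-HIT | VC [10]
  [9] addr=0x12 blk=2 s=0: L1-HIT | VC [10]
  [10] addr=0x25 blk=4 s=0: MISS | VC [10, 2]
  [11] addr=0x51 blk=10 s=0: VC-HIT | VC [4, 2]
  [12] addr=0x54 blk=10 s=0: L1-HIT | VC [4, 2]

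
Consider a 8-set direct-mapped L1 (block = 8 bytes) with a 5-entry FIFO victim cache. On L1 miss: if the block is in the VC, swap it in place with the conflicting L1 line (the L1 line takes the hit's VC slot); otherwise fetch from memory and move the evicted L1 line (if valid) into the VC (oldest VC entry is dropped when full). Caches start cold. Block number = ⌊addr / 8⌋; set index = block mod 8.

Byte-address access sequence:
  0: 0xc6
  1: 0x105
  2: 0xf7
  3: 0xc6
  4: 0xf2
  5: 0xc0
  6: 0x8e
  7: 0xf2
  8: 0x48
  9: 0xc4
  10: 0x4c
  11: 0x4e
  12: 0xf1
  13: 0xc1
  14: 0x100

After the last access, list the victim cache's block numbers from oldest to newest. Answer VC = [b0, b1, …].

VC = [24, 17]

  [0] addr=0xc6 blk=24 s=0: MISS | VC []
  [1] addr=0x105 blk=32 s=0: MISS | VC [24]
  [2] addr=0xf7 blk=30 s=6: MISS | VC [24]
  [3] addr=0xc6 blk=24 s=0: VC-HIT | VC [32]
  [4] addr=0xf2 blk=30 s=6: L1-HIT | VC [32]
  [5] addr=0xc0 blk=24 s=0: L1-HIT | VC [32]
  [6] addr=0x8e blk=17 s=1: MISS | VC [32]
  [7] addr=0xf2 blk=30 s=6: L1-HIT | VC [32]
  [8] addr=0x48 blk=9 s=1: MISS | VC [32, 17]
  [9] addr=0xc4 blk=24 s=0: L1-HIT | VC [32, 17]
  [10] addr=0x4c blk=9 s=1: L1-HIT | VC [32, 17]
  [11] addr=0x4e blk=9 s=1: L1-HIT | VC [32, 17]
  [12] addr=0xf1 blk=30 s=6: L1-HIT | VC [32, 17]
  [13] addr=0xc1 blk=24 s=0: L1-HIT | VC [32, 17]
  [14] addr=0x100 blk=32 s=0: VC-HIT | VC [24, 17]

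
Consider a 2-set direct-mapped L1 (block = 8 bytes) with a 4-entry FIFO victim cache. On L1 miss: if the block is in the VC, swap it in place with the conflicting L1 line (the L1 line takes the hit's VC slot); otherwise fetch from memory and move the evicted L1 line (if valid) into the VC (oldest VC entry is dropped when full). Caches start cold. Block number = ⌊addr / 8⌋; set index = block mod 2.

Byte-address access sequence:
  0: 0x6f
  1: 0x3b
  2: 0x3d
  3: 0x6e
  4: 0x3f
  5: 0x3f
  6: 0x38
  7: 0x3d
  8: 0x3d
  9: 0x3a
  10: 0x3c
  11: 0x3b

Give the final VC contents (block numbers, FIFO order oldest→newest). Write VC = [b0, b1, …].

#0 0x6f→b13/s1 MISS; vc=[]
#1 0x3b→b7/s1 MISS; vc=[13]
#2 0x3d→b7/s1 L1-HIT; vc=[13]
#3 0x6e→b13/s1 VC-HIT; vc=[7]
#4 0x3f→b7/s1 VC-HIT; vc=[13]
#5 0x3f→b7/s1 L1-HIT; vc=[13]
#6 0x38→b7/s1 L1-HIT; vc=[13]
#7 0x3d→b7/s1 L1-HIT; vc=[13]
#8 0x3d→b7/s1 L1-HIT; vc=[13]
#9 0x3a→b7/s1 L1-HIT; vc=[13]
#10 0x3c→b7/s1 L1-HIT; vc=[13]
#11 0x3b→b7/s1 L1-HIT; vc=[13]

VC = [13]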